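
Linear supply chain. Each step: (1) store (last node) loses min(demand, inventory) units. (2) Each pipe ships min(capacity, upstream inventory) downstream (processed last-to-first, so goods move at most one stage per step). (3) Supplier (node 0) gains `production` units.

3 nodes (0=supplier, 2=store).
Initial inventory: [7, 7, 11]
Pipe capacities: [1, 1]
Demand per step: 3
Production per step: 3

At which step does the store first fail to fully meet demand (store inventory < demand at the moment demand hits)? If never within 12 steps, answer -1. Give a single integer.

Step 1: demand=3,sold=3 ship[1->2]=1 ship[0->1]=1 prod=3 -> [9 7 9]
Step 2: demand=3,sold=3 ship[1->2]=1 ship[0->1]=1 prod=3 -> [11 7 7]
Step 3: demand=3,sold=3 ship[1->2]=1 ship[0->1]=1 prod=3 -> [13 7 5]
Step 4: demand=3,sold=3 ship[1->2]=1 ship[0->1]=1 prod=3 -> [15 7 3]
Step 5: demand=3,sold=3 ship[1->2]=1 ship[0->1]=1 prod=3 -> [17 7 1]
Step 6: demand=3,sold=1 ship[1->2]=1 ship[0->1]=1 prod=3 -> [19 7 1]
Step 7: demand=3,sold=1 ship[1->2]=1 ship[0->1]=1 prod=3 -> [21 7 1]
Step 8: demand=3,sold=1 ship[1->2]=1 ship[0->1]=1 prod=3 -> [23 7 1]
Step 9: demand=3,sold=1 ship[1->2]=1 ship[0->1]=1 prod=3 -> [25 7 1]
Step 10: demand=3,sold=1 ship[1->2]=1 ship[0->1]=1 prod=3 -> [27 7 1]
Step 11: demand=3,sold=1 ship[1->2]=1 ship[0->1]=1 prod=3 -> [29 7 1]
Step 12: demand=3,sold=1 ship[1->2]=1 ship[0->1]=1 prod=3 -> [31 7 1]
First stockout at step 6

6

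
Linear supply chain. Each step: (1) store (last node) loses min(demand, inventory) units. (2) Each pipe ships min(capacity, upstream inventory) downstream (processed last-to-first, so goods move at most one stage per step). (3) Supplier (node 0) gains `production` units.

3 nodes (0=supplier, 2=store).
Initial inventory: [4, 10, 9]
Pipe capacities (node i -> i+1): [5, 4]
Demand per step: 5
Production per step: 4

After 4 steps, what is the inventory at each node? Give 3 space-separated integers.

Step 1: demand=5,sold=5 ship[1->2]=4 ship[0->1]=4 prod=4 -> inv=[4 10 8]
Step 2: demand=5,sold=5 ship[1->2]=4 ship[0->1]=4 prod=4 -> inv=[4 10 7]
Step 3: demand=5,sold=5 ship[1->2]=4 ship[0->1]=4 prod=4 -> inv=[4 10 6]
Step 4: demand=5,sold=5 ship[1->2]=4 ship[0->1]=4 prod=4 -> inv=[4 10 5]

4 10 5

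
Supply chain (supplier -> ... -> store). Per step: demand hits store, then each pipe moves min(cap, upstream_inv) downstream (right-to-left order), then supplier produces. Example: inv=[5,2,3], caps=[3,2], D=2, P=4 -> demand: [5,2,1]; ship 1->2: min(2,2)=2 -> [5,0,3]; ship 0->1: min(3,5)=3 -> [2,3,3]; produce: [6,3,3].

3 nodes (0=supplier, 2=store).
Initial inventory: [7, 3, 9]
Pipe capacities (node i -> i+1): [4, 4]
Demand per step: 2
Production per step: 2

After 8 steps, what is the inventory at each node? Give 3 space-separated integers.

Step 1: demand=2,sold=2 ship[1->2]=3 ship[0->1]=4 prod=2 -> inv=[5 4 10]
Step 2: demand=2,sold=2 ship[1->2]=4 ship[0->1]=4 prod=2 -> inv=[3 4 12]
Step 3: demand=2,sold=2 ship[1->2]=4 ship[0->1]=3 prod=2 -> inv=[2 3 14]
Step 4: demand=2,sold=2 ship[1->2]=3 ship[0->1]=2 prod=2 -> inv=[2 2 15]
Step 5: demand=2,sold=2 ship[1->2]=2 ship[0->1]=2 prod=2 -> inv=[2 2 15]
Step 6: demand=2,sold=2 ship[1->2]=2 ship[0->1]=2 prod=2 -> inv=[2 2 15]
Step 7: demand=2,sold=2 ship[1->2]=2 ship[0->1]=2 prod=2 -> inv=[2 2 15]
Step 8: demand=2,sold=2 ship[1->2]=2 ship[0->1]=2 prod=2 -> inv=[2 2 15]

2 2 15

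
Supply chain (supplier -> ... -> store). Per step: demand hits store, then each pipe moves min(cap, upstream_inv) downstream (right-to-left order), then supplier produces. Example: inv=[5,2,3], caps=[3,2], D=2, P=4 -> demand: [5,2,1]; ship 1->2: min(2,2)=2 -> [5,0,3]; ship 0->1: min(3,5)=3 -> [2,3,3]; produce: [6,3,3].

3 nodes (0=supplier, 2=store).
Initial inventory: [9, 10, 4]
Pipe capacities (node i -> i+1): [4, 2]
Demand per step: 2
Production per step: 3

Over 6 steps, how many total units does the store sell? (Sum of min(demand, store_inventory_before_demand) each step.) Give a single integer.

Answer: 12

Derivation:
Step 1: sold=2 (running total=2) -> [8 12 4]
Step 2: sold=2 (running total=4) -> [7 14 4]
Step 3: sold=2 (running total=6) -> [6 16 4]
Step 4: sold=2 (running total=8) -> [5 18 4]
Step 5: sold=2 (running total=10) -> [4 20 4]
Step 6: sold=2 (running total=12) -> [3 22 4]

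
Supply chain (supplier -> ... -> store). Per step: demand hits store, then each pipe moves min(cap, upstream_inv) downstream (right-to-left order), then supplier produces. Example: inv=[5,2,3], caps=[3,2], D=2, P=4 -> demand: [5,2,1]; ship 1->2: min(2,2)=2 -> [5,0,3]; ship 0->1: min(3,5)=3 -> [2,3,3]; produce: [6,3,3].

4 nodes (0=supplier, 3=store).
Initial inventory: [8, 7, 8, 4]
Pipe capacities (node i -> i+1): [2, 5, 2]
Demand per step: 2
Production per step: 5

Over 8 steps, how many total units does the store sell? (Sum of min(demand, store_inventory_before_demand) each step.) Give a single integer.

Step 1: sold=2 (running total=2) -> [11 4 11 4]
Step 2: sold=2 (running total=4) -> [14 2 13 4]
Step 3: sold=2 (running total=6) -> [17 2 13 4]
Step 4: sold=2 (running total=8) -> [20 2 13 4]
Step 5: sold=2 (running total=10) -> [23 2 13 4]
Step 6: sold=2 (running total=12) -> [26 2 13 4]
Step 7: sold=2 (running total=14) -> [29 2 13 4]
Step 8: sold=2 (running total=16) -> [32 2 13 4]

Answer: 16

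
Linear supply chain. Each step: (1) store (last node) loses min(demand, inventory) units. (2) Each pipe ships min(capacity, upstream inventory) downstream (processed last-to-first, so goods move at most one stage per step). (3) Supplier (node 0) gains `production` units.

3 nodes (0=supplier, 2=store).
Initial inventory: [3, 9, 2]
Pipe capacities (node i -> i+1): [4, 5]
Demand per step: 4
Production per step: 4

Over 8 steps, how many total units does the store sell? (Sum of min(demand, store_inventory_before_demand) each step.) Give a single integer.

Answer: 30

Derivation:
Step 1: sold=2 (running total=2) -> [4 7 5]
Step 2: sold=4 (running total=6) -> [4 6 6]
Step 3: sold=4 (running total=10) -> [4 5 7]
Step 4: sold=4 (running total=14) -> [4 4 8]
Step 5: sold=4 (running total=18) -> [4 4 8]
Step 6: sold=4 (running total=22) -> [4 4 8]
Step 7: sold=4 (running total=26) -> [4 4 8]
Step 8: sold=4 (running total=30) -> [4 4 8]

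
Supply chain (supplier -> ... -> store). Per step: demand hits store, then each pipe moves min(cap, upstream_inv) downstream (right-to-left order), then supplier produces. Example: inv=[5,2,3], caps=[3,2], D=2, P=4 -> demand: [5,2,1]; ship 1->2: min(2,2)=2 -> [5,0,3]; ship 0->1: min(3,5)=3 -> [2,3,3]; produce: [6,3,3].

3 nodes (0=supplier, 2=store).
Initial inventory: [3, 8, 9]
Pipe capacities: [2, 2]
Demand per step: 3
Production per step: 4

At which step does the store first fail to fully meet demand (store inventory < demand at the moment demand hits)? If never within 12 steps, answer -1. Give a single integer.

Step 1: demand=3,sold=3 ship[1->2]=2 ship[0->1]=2 prod=4 -> [5 8 8]
Step 2: demand=3,sold=3 ship[1->2]=2 ship[0->1]=2 prod=4 -> [7 8 7]
Step 3: demand=3,sold=3 ship[1->2]=2 ship[0->1]=2 prod=4 -> [9 8 6]
Step 4: demand=3,sold=3 ship[1->2]=2 ship[0->1]=2 prod=4 -> [11 8 5]
Step 5: demand=3,sold=3 ship[1->2]=2 ship[0->1]=2 prod=4 -> [13 8 4]
Step 6: demand=3,sold=3 ship[1->2]=2 ship[0->1]=2 prod=4 -> [15 8 3]
Step 7: demand=3,sold=3 ship[1->2]=2 ship[0->1]=2 prod=4 -> [17 8 2]
Step 8: demand=3,sold=2 ship[1->2]=2 ship[0->1]=2 prod=4 -> [19 8 2]
Step 9: demand=3,sold=2 ship[1->2]=2 ship[0->1]=2 prod=4 -> [21 8 2]
Step 10: demand=3,sold=2 ship[1->2]=2 ship[0->1]=2 prod=4 -> [23 8 2]
Step 11: demand=3,sold=2 ship[1->2]=2 ship[0->1]=2 prod=4 -> [25 8 2]
Step 12: demand=3,sold=2 ship[1->2]=2 ship[0->1]=2 prod=4 -> [27 8 2]
First stockout at step 8

8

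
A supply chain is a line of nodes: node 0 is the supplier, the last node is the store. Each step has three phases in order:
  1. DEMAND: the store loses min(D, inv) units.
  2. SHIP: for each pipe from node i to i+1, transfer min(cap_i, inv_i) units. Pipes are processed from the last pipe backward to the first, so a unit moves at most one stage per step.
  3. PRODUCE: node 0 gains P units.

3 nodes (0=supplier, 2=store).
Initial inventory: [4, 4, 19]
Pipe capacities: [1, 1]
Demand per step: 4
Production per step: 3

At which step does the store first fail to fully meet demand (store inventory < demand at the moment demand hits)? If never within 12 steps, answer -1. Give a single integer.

Step 1: demand=4,sold=4 ship[1->2]=1 ship[0->1]=1 prod=3 -> [6 4 16]
Step 2: demand=4,sold=4 ship[1->2]=1 ship[0->1]=1 prod=3 -> [8 4 13]
Step 3: demand=4,sold=4 ship[1->2]=1 ship[0->1]=1 prod=3 -> [10 4 10]
Step 4: demand=4,sold=4 ship[1->2]=1 ship[0->1]=1 prod=3 -> [12 4 7]
Step 5: demand=4,sold=4 ship[1->2]=1 ship[0->1]=1 prod=3 -> [14 4 4]
Step 6: demand=4,sold=4 ship[1->2]=1 ship[0->1]=1 prod=3 -> [16 4 1]
Step 7: demand=4,sold=1 ship[1->2]=1 ship[0->1]=1 prod=3 -> [18 4 1]
Step 8: demand=4,sold=1 ship[1->2]=1 ship[0->1]=1 prod=3 -> [20 4 1]
Step 9: demand=4,sold=1 ship[1->2]=1 ship[0->1]=1 prod=3 -> [22 4 1]
Step 10: demand=4,sold=1 ship[1->2]=1 ship[0->1]=1 prod=3 -> [24 4 1]
Step 11: demand=4,sold=1 ship[1->2]=1 ship[0->1]=1 prod=3 -> [26 4 1]
Step 12: demand=4,sold=1 ship[1->2]=1 ship[0->1]=1 prod=3 -> [28 4 1]
First stockout at step 7

7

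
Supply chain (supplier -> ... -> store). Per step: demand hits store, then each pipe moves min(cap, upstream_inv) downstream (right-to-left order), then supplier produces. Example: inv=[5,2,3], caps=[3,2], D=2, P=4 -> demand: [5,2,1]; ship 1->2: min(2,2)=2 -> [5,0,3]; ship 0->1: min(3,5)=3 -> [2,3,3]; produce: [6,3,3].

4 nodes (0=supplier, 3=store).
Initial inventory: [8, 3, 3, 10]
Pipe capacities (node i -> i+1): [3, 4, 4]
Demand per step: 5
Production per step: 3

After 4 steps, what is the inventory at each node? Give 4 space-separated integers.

Step 1: demand=5,sold=5 ship[2->3]=3 ship[1->2]=3 ship[0->1]=3 prod=3 -> inv=[8 3 3 8]
Step 2: demand=5,sold=5 ship[2->3]=3 ship[1->2]=3 ship[0->1]=3 prod=3 -> inv=[8 3 3 6]
Step 3: demand=5,sold=5 ship[2->3]=3 ship[1->2]=3 ship[0->1]=3 prod=3 -> inv=[8 3 3 4]
Step 4: demand=5,sold=4 ship[2->3]=3 ship[1->2]=3 ship[0->1]=3 prod=3 -> inv=[8 3 3 3]

8 3 3 3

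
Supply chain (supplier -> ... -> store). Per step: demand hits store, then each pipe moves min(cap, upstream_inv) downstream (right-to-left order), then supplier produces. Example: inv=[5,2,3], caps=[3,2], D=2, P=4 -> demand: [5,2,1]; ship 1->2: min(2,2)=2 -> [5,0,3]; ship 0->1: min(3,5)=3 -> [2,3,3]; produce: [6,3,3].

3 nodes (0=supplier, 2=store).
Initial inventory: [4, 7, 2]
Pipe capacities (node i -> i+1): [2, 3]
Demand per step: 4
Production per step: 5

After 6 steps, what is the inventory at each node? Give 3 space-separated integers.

Step 1: demand=4,sold=2 ship[1->2]=3 ship[0->1]=2 prod=5 -> inv=[7 6 3]
Step 2: demand=4,sold=3 ship[1->2]=3 ship[0->1]=2 prod=5 -> inv=[10 5 3]
Step 3: demand=4,sold=3 ship[1->2]=3 ship[0->1]=2 prod=5 -> inv=[13 4 3]
Step 4: demand=4,sold=3 ship[1->2]=3 ship[0->1]=2 prod=5 -> inv=[16 3 3]
Step 5: demand=4,sold=3 ship[1->2]=3 ship[0->1]=2 prod=5 -> inv=[19 2 3]
Step 6: demand=4,sold=3 ship[1->2]=2 ship[0->1]=2 prod=5 -> inv=[22 2 2]

22 2 2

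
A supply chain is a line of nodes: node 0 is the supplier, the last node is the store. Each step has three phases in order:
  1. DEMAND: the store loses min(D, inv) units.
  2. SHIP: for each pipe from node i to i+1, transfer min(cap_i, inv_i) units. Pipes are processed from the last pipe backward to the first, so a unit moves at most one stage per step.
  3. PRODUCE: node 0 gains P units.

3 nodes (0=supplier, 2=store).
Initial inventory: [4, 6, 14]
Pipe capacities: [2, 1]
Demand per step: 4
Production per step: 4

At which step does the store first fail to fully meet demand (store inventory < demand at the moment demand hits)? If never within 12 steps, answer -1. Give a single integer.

Step 1: demand=4,sold=4 ship[1->2]=1 ship[0->1]=2 prod=4 -> [6 7 11]
Step 2: demand=4,sold=4 ship[1->2]=1 ship[0->1]=2 prod=4 -> [8 8 8]
Step 3: demand=4,sold=4 ship[1->2]=1 ship[0->1]=2 prod=4 -> [10 9 5]
Step 4: demand=4,sold=4 ship[1->2]=1 ship[0->1]=2 prod=4 -> [12 10 2]
Step 5: demand=4,sold=2 ship[1->2]=1 ship[0->1]=2 prod=4 -> [14 11 1]
Step 6: demand=4,sold=1 ship[1->2]=1 ship[0->1]=2 prod=4 -> [16 12 1]
Step 7: demand=4,sold=1 ship[1->2]=1 ship[0->1]=2 prod=4 -> [18 13 1]
Step 8: demand=4,sold=1 ship[1->2]=1 ship[0->1]=2 prod=4 -> [20 14 1]
Step 9: demand=4,sold=1 ship[1->2]=1 ship[0->1]=2 prod=4 -> [22 15 1]
Step 10: demand=4,sold=1 ship[1->2]=1 ship[0->1]=2 prod=4 -> [24 16 1]
Step 11: demand=4,sold=1 ship[1->2]=1 ship[0->1]=2 prod=4 -> [26 17 1]
Step 12: demand=4,sold=1 ship[1->2]=1 ship[0->1]=2 prod=4 -> [28 18 1]
First stockout at step 5

5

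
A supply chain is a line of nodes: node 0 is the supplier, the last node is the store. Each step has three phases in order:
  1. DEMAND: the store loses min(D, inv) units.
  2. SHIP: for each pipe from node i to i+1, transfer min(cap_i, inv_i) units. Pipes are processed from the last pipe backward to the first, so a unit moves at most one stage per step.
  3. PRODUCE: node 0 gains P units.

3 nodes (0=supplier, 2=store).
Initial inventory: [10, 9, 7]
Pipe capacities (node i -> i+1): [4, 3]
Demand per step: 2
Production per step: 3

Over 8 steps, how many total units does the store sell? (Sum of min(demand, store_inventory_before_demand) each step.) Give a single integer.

Answer: 16

Derivation:
Step 1: sold=2 (running total=2) -> [9 10 8]
Step 2: sold=2 (running total=4) -> [8 11 9]
Step 3: sold=2 (running total=6) -> [7 12 10]
Step 4: sold=2 (running total=8) -> [6 13 11]
Step 5: sold=2 (running total=10) -> [5 14 12]
Step 6: sold=2 (running total=12) -> [4 15 13]
Step 7: sold=2 (running total=14) -> [3 16 14]
Step 8: sold=2 (running total=16) -> [3 16 15]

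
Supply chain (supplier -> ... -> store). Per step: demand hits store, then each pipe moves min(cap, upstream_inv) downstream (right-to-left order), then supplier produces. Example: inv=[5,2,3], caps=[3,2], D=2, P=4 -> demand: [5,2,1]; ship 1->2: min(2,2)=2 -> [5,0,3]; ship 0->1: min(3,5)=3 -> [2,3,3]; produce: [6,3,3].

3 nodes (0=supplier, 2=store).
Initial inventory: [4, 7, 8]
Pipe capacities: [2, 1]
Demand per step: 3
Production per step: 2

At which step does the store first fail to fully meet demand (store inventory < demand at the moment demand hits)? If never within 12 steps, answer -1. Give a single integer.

Step 1: demand=3,sold=3 ship[1->2]=1 ship[0->1]=2 prod=2 -> [4 8 6]
Step 2: demand=3,sold=3 ship[1->2]=1 ship[0->1]=2 prod=2 -> [4 9 4]
Step 3: demand=3,sold=3 ship[1->2]=1 ship[0->1]=2 prod=2 -> [4 10 2]
Step 4: demand=3,sold=2 ship[1->2]=1 ship[0->1]=2 prod=2 -> [4 11 1]
Step 5: demand=3,sold=1 ship[1->2]=1 ship[0->1]=2 prod=2 -> [4 12 1]
Step 6: demand=3,sold=1 ship[1->2]=1 ship[0->1]=2 prod=2 -> [4 13 1]
Step 7: demand=3,sold=1 ship[1->2]=1 ship[0->1]=2 prod=2 -> [4 14 1]
Step 8: demand=3,sold=1 ship[1->2]=1 ship[0->1]=2 prod=2 -> [4 15 1]
Step 9: demand=3,sold=1 ship[1->2]=1 ship[0->1]=2 prod=2 -> [4 16 1]
Step 10: demand=3,sold=1 ship[1->2]=1 ship[0->1]=2 prod=2 -> [4 17 1]
Step 11: demand=3,sold=1 ship[1->2]=1 ship[0->1]=2 prod=2 -> [4 18 1]
Step 12: demand=3,sold=1 ship[1->2]=1 ship[0->1]=2 prod=2 -> [4 19 1]
First stockout at step 4

4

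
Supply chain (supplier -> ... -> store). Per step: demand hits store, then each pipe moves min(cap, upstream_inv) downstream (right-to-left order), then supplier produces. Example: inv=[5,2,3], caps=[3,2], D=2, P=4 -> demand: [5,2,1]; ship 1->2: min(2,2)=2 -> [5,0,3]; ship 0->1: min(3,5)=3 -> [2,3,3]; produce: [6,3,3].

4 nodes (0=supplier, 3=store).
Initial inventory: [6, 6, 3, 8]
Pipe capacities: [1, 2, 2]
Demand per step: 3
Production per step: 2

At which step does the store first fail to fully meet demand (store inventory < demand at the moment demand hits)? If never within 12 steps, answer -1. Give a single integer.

Step 1: demand=3,sold=3 ship[2->3]=2 ship[1->2]=2 ship[0->1]=1 prod=2 -> [7 5 3 7]
Step 2: demand=3,sold=3 ship[2->3]=2 ship[1->2]=2 ship[0->1]=1 prod=2 -> [8 4 3 6]
Step 3: demand=3,sold=3 ship[2->3]=2 ship[1->2]=2 ship[0->1]=1 prod=2 -> [9 3 3 5]
Step 4: demand=3,sold=3 ship[2->3]=2 ship[1->2]=2 ship[0->1]=1 prod=2 -> [10 2 3 4]
Step 5: demand=3,sold=3 ship[2->3]=2 ship[1->2]=2 ship[0->1]=1 prod=2 -> [11 1 3 3]
Step 6: demand=3,sold=3 ship[2->3]=2 ship[1->2]=1 ship[0->1]=1 prod=2 -> [12 1 2 2]
Step 7: demand=3,sold=2 ship[2->3]=2 ship[1->2]=1 ship[0->1]=1 prod=2 -> [13 1 1 2]
Step 8: demand=3,sold=2 ship[2->3]=1 ship[1->2]=1 ship[0->1]=1 prod=2 -> [14 1 1 1]
Step 9: demand=3,sold=1 ship[2->3]=1 ship[1->2]=1 ship[0->1]=1 prod=2 -> [15 1 1 1]
Step 10: demand=3,sold=1 ship[2->3]=1 ship[1->2]=1 ship[0->1]=1 prod=2 -> [16 1 1 1]
Step 11: demand=3,sold=1 ship[2->3]=1 ship[1->2]=1 ship[0->1]=1 prod=2 -> [17 1 1 1]
Step 12: demand=3,sold=1 ship[2->3]=1 ship[1->2]=1 ship[0->1]=1 prod=2 -> [18 1 1 1]
First stockout at step 7

7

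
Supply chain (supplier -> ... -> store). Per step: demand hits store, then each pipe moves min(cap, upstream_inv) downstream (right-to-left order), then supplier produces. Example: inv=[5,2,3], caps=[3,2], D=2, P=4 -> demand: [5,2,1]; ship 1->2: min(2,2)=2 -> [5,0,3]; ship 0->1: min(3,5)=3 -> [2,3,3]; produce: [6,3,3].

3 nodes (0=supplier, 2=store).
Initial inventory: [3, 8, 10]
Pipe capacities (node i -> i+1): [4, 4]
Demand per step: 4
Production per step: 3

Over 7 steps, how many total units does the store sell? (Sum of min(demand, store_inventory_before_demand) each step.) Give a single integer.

Answer: 28

Derivation:
Step 1: sold=4 (running total=4) -> [3 7 10]
Step 2: sold=4 (running total=8) -> [3 6 10]
Step 3: sold=4 (running total=12) -> [3 5 10]
Step 4: sold=4 (running total=16) -> [3 4 10]
Step 5: sold=4 (running total=20) -> [3 3 10]
Step 6: sold=4 (running total=24) -> [3 3 9]
Step 7: sold=4 (running total=28) -> [3 3 8]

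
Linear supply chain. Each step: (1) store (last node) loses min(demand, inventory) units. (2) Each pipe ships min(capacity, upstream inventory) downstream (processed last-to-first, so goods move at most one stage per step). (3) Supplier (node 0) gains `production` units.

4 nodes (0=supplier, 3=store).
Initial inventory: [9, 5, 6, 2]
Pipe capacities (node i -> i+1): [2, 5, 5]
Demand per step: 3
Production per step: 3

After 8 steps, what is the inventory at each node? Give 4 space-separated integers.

Step 1: demand=3,sold=2 ship[2->3]=5 ship[1->2]=5 ship[0->1]=2 prod=3 -> inv=[10 2 6 5]
Step 2: demand=3,sold=3 ship[2->3]=5 ship[1->2]=2 ship[0->1]=2 prod=3 -> inv=[11 2 3 7]
Step 3: demand=3,sold=3 ship[2->3]=3 ship[1->2]=2 ship[0->1]=2 prod=3 -> inv=[12 2 2 7]
Step 4: demand=3,sold=3 ship[2->3]=2 ship[1->2]=2 ship[0->1]=2 prod=3 -> inv=[13 2 2 6]
Step 5: demand=3,sold=3 ship[2->3]=2 ship[1->2]=2 ship[0->1]=2 prod=3 -> inv=[14 2 2 5]
Step 6: demand=3,sold=3 ship[2->3]=2 ship[1->2]=2 ship[0->1]=2 prod=3 -> inv=[15 2 2 4]
Step 7: demand=3,sold=3 ship[2->3]=2 ship[1->2]=2 ship[0->1]=2 prod=3 -> inv=[16 2 2 3]
Step 8: demand=3,sold=3 ship[2->3]=2 ship[1->2]=2 ship[0->1]=2 prod=3 -> inv=[17 2 2 2]

17 2 2 2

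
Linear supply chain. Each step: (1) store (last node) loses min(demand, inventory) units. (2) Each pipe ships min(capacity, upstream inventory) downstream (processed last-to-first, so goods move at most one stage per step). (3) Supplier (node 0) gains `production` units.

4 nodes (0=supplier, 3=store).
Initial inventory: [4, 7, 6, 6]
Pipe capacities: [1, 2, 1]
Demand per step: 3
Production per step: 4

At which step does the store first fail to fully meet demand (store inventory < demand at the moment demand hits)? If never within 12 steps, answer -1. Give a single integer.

Step 1: demand=3,sold=3 ship[2->3]=1 ship[1->2]=2 ship[0->1]=1 prod=4 -> [7 6 7 4]
Step 2: demand=3,sold=3 ship[2->3]=1 ship[1->2]=2 ship[0->1]=1 prod=4 -> [10 5 8 2]
Step 3: demand=3,sold=2 ship[2->3]=1 ship[1->2]=2 ship[0->1]=1 prod=4 -> [13 4 9 1]
Step 4: demand=3,sold=1 ship[2->3]=1 ship[1->2]=2 ship[0->1]=1 prod=4 -> [16 3 10 1]
Step 5: demand=3,sold=1 ship[2->3]=1 ship[1->2]=2 ship[0->1]=1 prod=4 -> [19 2 11 1]
Step 6: demand=3,sold=1 ship[2->3]=1 ship[1->2]=2 ship[0->1]=1 prod=4 -> [22 1 12 1]
Step 7: demand=3,sold=1 ship[2->3]=1 ship[1->2]=1 ship[0->1]=1 prod=4 -> [25 1 12 1]
Step 8: demand=3,sold=1 ship[2->3]=1 ship[1->2]=1 ship[0->1]=1 prod=4 -> [28 1 12 1]
Step 9: demand=3,sold=1 ship[2->3]=1 ship[1->2]=1 ship[0->1]=1 prod=4 -> [31 1 12 1]
Step 10: demand=3,sold=1 ship[2->3]=1 ship[1->2]=1 ship[0->1]=1 prod=4 -> [34 1 12 1]
Step 11: demand=3,sold=1 ship[2->3]=1 ship[1->2]=1 ship[0->1]=1 prod=4 -> [37 1 12 1]
Step 12: demand=3,sold=1 ship[2->3]=1 ship[1->2]=1 ship[0->1]=1 prod=4 -> [40 1 12 1]
First stockout at step 3

3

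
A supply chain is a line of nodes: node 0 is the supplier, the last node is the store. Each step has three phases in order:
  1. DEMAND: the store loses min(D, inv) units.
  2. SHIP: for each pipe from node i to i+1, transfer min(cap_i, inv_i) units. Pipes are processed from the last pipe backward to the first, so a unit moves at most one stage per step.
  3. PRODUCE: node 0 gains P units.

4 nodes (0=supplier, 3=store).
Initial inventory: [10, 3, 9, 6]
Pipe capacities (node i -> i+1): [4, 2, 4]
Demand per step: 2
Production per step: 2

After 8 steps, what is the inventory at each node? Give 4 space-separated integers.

Step 1: demand=2,sold=2 ship[2->3]=4 ship[1->2]=2 ship[0->1]=4 prod=2 -> inv=[8 5 7 8]
Step 2: demand=2,sold=2 ship[2->3]=4 ship[1->2]=2 ship[0->1]=4 prod=2 -> inv=[6 7 5 10]
Step 3: demand=2,sold=2 ship[2->3]=4 ship[1->2]=2 ship[0->1]=4 prod=2 -> inv=[4 9 3 12]
Step 4: demand=2,sold=2 ship[2->3]=3 ship[1->2]=2 ship[0->1]=4 prod=2 -> inv=[2 11 2 13]
Step 5: demand=2,sold=2 ship[2->3]=2 ship[1->2]=2 ship[0->1]=2 prod=2 -> inv=[2 11 2 13]
Step 6: demand=2,sold=2 ship[2->3]=2 ship[1->2]=2 ship[0->1]=2 prod=2 -> inv=[2 11 2 13]
Step 7: demand=2,sold=2 ship[2->3]=2 ship[1->2]=2 ship[0->1]=2 prod=2 -> inv=[2 11 2 13]
Step 8: demand=2,sold=2 ship[2->3]=2 ship[1->2]=2 ship[0->1]=2 prod=2 -> inv=[2 11 2 13]

2 11 2 13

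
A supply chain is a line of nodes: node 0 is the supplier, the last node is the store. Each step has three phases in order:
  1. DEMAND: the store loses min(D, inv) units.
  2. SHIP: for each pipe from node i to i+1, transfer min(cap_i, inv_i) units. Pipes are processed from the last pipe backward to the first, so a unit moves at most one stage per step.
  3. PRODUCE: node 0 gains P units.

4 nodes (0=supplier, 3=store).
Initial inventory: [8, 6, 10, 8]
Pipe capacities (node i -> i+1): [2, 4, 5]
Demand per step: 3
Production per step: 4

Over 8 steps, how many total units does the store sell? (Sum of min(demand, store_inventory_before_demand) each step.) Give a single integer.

Answer: 24

Derivation:
Step 1: sold=3 (running total=3) -> [10 4 9 10]
Step 2: sold=3 (running total=6) -> [12 2 8 12]
Step 3: sold=3 (running total=9) -> [14 2 5 14]
Step 4: sold=3 (running total=12) -> [16 2 2 16]
Step 5: sold=3 (running total=15) -> [18 2 2 15]
Step 6: sold=3 (running total=18) -> [20 2 2 14]
Step 7: sold=3 (running total=21) -> [22 2 2 13]
Step 8: sold=3 (running total=24) -> [24 2 2 12]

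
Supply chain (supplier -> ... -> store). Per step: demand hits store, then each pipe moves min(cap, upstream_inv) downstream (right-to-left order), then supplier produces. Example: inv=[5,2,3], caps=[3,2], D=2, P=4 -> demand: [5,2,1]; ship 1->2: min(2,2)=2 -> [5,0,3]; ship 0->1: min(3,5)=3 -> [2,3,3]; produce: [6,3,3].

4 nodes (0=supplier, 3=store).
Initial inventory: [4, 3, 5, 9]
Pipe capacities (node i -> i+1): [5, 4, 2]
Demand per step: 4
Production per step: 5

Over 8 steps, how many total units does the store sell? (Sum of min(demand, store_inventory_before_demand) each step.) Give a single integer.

Answer: 23

Derivation:
Step 1: sold=4 (running total=4) -> [5 4 6 7]
Step 2: sold=4 (running total=8) -> [5 5 8 5]
Step 3: sold=4 (running total=12) -> [5 6 10 3]
Step 4: sold=3 (running total=15) -> [5 7 12 2]
Step 5: sold=2 (running total=17) -> [5 8 14 2]
Step 6: sold=2 (running total=19) -> [5 9 16 2]
Step 7: sold=2 (running total=21) -> [5 10 18 2]
Step 8: sold=2 (running total=23) -> [5 11 20 2]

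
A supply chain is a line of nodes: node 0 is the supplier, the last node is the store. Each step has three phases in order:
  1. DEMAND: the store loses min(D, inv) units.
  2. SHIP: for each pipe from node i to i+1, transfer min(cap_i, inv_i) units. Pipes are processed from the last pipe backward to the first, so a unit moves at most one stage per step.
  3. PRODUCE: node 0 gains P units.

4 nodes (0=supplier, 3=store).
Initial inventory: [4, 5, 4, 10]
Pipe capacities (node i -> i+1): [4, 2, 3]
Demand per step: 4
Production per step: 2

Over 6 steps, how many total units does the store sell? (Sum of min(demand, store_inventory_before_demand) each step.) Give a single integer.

Step 1: sold=4 (running total=4) -> [2 7 3 9]
Step 2: sold=4 (running total=8) -> [2 7 2 8]
Step 3: sold=4 (running total=12) -> [2 7 2 6]
Step 4: sold=4 (running total=16) -> [2 7 2 4]
Step 5: sold=4 (running total=20) -> [2 7 2 2]
Step 6: sold=2 (running total=22) -> [2 7 2 2]

Answer: 22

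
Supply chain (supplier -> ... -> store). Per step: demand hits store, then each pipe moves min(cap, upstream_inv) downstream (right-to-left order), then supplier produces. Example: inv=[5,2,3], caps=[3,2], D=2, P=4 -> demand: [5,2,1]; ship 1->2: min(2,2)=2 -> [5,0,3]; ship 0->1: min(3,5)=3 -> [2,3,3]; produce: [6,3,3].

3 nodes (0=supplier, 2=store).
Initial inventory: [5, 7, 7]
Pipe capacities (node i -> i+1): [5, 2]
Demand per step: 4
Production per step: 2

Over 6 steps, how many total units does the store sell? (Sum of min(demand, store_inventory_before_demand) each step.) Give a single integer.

Answer: 17

Derivation:
Step 1: sold=4 (running total=4) -> [2 10 5]
Step 2: sold=4 (running total=8) -> [2 10 3]
Step 3: sold=3 (running total=11) -> [2 10 2]
Step 4: sold=2 (running total=13) -> [2 10 2]
Step 5: sold=2 (running total=15) -> [2 10 2]
Step 6: sold=2 (running total=17) -> [2 10 2]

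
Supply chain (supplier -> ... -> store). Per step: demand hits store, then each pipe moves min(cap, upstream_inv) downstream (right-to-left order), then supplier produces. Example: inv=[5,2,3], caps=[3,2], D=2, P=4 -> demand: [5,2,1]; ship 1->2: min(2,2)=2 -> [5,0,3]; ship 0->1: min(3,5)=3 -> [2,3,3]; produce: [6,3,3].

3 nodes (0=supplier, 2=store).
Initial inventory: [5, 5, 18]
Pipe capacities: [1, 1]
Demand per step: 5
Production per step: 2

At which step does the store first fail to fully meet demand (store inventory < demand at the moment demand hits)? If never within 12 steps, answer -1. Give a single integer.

Step 1: demand=5,sold=5 ship[1->2]=1 ship[0->1]=1 prod=2 -> [6 5 14]
Step 2: demand=5,sold=5 ship[1->2]=1 ship[0->1]=1 prod=2 -> [7 5 10]
Step 3: demand=5,sold=5 ship[1->2]=1 ship[0->1]=1 prod=2 -> [8 5 6]
Step 4: demand=5,sold=5 ship[1->2]=1 ship[0->1]=1 prod=2 -> [9 5 2]
Step 5: demand=5,sold=2 ship[1->2]=1 ship[0->1]=1 prod=2 -> [10 5 1]
Step 6: demand=5,sold=1 ship[1->2]=1 ship[0->1]=1 prod=2 -> [11 5 1]
Step 7: demand=5,sold=1 ship[1->2]=1 ship[0->1]=1 prod=2 -> [12 5 1]
Step 8: demand=5,sold=1 ship[1->2]=1 ship[0->1]=1 prod=2 -> [13 5 1]
Step 9: demand=5,sold=1 ship[1->2]=1 ship[0->1]=1 prod=2 -> [14 5 1]
Step 10: demand=5,sold=1 ship[1->2]=1 ship[0->1]=1 prod=2 -> [15 5 1]
Step 11: demand=5,sold=1 ship[1->2]=1 ship[0->1]=1 prod=2 -> [16 5 1]
Step 12: demand=5,sold=1 ship[1->2]=1 ship[0->1]=1 prod=2 -> [17 5 1]
First stockout at step 5

5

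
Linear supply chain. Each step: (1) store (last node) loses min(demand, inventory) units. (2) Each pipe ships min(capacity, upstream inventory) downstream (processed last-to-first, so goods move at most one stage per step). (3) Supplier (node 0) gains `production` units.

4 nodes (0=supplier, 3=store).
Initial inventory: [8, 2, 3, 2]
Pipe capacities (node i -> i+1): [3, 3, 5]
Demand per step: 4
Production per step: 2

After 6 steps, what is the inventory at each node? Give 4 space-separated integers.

Step 1: demand=4,sold=2 ship[2->3]=3 ship[1->2]=2 ship[0->1]=3 prod=2 -> inv=[7 3 2 3]
Step 2: demand=4,sold=3 ship[2->3]=2 ship[1->2]=3 ship[0->1]=3 prod=2 -> inv=[6 3 3 2]
Step 3: demand=4,sold=2 ship[2->3]=3 ship[1->2]=3 ship[0->1]=3 prod=2 -> inv=[5 3 3 3]
Step 4: demand=4,sold=3 ship[2->3]=3 ship[1->2]=3 ship[0->1]=3 prod=2 -> inv=[4 3 3 3]
Step 5: demand=4,sold=3 ship[2->3]=3 ship[1->2]=3 ship[0->1]=3 prod=2 -> inv=[3 3 3 3]
Step 6: demand=4,sold=3 ship[2->3]=3 ship[1->2]=3 ship[0->1]=3 prod=2 -> inv=[2 3 3 3]

2 3 3 3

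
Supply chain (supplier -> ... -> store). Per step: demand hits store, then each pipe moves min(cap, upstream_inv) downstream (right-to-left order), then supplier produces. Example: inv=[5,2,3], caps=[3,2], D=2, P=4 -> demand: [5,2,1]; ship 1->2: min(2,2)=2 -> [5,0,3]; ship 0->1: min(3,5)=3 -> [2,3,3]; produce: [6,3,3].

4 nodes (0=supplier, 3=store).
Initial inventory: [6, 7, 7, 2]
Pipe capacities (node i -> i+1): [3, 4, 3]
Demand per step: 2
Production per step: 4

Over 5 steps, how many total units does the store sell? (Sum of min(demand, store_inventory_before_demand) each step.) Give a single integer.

Answer: 10

Derivation:
Step 1: sold=2 (running total=2) -> [7 6 8 3]
Step 2: sold=2 (running total=4) -> [8 5 9 4]
Step 3: sold=2 (running total=6) -> [9 4 10 5]
Step 4: sold=2 (running total=8) -> [10 3 11 6]
Step 5: sold=2 (running total=10) -> [11 3 11 7]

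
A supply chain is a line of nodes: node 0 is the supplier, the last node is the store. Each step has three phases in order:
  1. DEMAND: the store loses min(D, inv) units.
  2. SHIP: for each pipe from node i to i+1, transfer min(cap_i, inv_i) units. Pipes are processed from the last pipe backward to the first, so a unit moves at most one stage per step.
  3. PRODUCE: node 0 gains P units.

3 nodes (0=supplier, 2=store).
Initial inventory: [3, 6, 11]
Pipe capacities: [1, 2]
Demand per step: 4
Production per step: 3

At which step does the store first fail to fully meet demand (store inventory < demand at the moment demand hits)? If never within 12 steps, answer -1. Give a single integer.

Step 1: demand=4,sold=4 ship[1->2]=2 ship[0->1]=1 prod=3 -> [5 5 9]
Step 2: demand=4,sold=4 ship[1->2]=2 ship[0->1]=1 prod=3 -> [7 4 7]
Step 3: demand=4,sold=4 ship[1->2]=2 ship[0->1]=1 prod=3 -> [9 3 5]
Step 4: demand=4,sold=4 ship[1->2]=2 ship[0->1]=1 prod=3 -> [11 2 3]
Step 5: demand=4,sold=3 ship[1->2]=2 ship[0->1]=1 prod=3 -> [13 1 2]
Step 6: demand=4,sold=2 ship[1->2]=1 ship[0->1]=1 prod=3 -> [15 1 1]
Step 7: demand=4,sold=1 ship[1->2]=1 ship[0->1]=1 prod=3 -> [17 1 1]
Step 8: demand=4,sold=1 ship[1->2]=1 ship[0->1]=1 prod=3 -> [19 1 1]
Step 9: demand=4,sold=1 ship[1->2]=1 ship[0->1]=1 prod=3 -> [21 1 1]
Step 10: demand=4,sold=1 ship[1->2]=1 ship[0->1]=1 prod=3 -> [23 1 1]
Step 11: demand=4,sold=1 ship[1->2]=1 ship[0->1]=1 prod=3 -> [25 1 1]
Step 12: demand=4,sold=1 ship[1->2]=1 ship[0->1]=1 prod=3 -> [27 1 1]
First stockout at step 5

5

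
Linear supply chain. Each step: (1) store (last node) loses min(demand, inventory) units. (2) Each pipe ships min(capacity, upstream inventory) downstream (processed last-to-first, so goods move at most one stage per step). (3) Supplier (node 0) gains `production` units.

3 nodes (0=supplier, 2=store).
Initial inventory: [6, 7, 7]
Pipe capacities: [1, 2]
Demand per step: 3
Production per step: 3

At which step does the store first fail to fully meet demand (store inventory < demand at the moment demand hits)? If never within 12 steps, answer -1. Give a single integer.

Step 1: demand=3,sold=3 ship[1->2]=2 ship[0->1]=1 prod=3 -> [8 6 6]
Step 2: demand=3,sold=3 ship[1->2]=2 ship[0->1]=1 prod=3 -> [10 5 5]
Step 3: demand=3,sold=3 ship[1->2]=2 ship[0->1]=1 prod=3 -> [12 4 4]
Step 4: demand=3,sold=3 ship[1->2]=2 ship[0->1]=1 prod=3 -> [14 3 3]
Step 5: demand=3,sold=3 ship[1->2]=2 ship[0->1]=1 prod=3 -> [16 2 2]
Step 6: demand=3,sold=2 ship[1->2]=2 ship[0->1]=1 prod=3 -> [18 1 2]
Step 7: demand=3,sold=2 ship[1->2]=1 ship[0->1]=1 prod=3 -> [20 1 1]
Step 8: demand=3,sold=1 ship[1->2]=1 ship[0->1]=1 prod=3 -> [22 1 1]
Step 9: demand=3,sold=1 ship[1->2]=1 ship[0->1]=1 prod=3 -> [24 1 1]
Step 10: demand=3,sold=1 ship[1->2]=1 ship[0->1]=1 prod=3 -> [26 1 1]
Step 11: demand=3,sold=1 ship[1->2]=1 ship[0->1]=1 prod=3 -> [28 1 1]
Step 12: demand=3,sold=1 ship[1->2]=1 ship[0->1]=1 prod=3 -> [30 1 1]
First stockout at step 6

6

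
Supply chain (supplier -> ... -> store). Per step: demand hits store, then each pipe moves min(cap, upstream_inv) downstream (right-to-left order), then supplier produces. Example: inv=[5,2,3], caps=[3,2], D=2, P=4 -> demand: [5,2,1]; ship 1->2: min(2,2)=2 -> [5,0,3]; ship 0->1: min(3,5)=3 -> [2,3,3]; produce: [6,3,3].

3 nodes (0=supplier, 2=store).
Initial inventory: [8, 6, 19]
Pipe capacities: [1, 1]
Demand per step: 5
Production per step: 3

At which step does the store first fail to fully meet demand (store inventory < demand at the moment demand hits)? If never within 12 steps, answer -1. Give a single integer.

Step 1: demand=5,sold=5 ship[1->2]=1 ship[0->1]=1 prod=3 -> [10 6 15]
Step 2: demand=5,sold=5 ship[1->2]=1 ship[0->1]=1 prod=3 -> [12 6 11]
Step 3: demand=5,sold=5 ship[1->2]=1 ship[0->1]=1 prod=3 -> [14 6 7]
Step 4: demand=5,sold=5 ship[1->2]=1 ship[0->1]=1 prod=3 -> [16 6 3]
Step 5: demand=5,sold=3 ship[1->2]=1 ship[0->1]=1 prod=3 -> [18 6 1]
Step 6: demand=5,sold=1 ship[1->2]=1 ship[0->1]=1 prod=3 -> [20 6 1]
Step 7: demand=5,sold=1 ship[1->2]=1 ship[0->1]=1 prod=3 -> [22 6 1]
Step 8: demand=5,sold=1 ship[1->2]=1 ship[0->1]=1 prod=3 -> [24 6 1]
Step 9: demand=5,sold=1 ship[1->2]=1 ship[0->1]=1 prod=3 -> [26 6 1]
Step 10: demand=5,sold=1 ship[1->2]=1 ship[0->1]=1 prod=3 -> [28 6 1]
Step 11: demand=5,sold=1 ship[1->2]=1 ship[0->1]=1 prod=3 -> [30 6 1]
Step 12: demand=5,sold=1 ship[1->2]=1 ship[0->1]=1 prod=3 -> [32 6 1]
First stockout at step 5

5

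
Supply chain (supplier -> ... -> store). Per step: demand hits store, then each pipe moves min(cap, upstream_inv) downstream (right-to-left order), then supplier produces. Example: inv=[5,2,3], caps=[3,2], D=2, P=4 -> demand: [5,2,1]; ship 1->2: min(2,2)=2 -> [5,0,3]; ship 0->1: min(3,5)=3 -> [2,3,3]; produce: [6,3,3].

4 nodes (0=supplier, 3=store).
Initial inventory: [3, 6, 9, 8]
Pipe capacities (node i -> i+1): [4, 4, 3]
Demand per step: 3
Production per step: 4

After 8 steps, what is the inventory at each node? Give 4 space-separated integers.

Step 1: demand=3,sold=3 ship[2->3]=3 ship[1->2]=4 ship[0->1]=3 prod=4 -> inv=[4 5 10 8]
Step 2: demand=3,sold=3 ship[2->3]=3 ship[1->2]=4 ship[0->1]=4 prod=4 -> inv=[4 5 11 8]
Step 3: demand=3,sold=3 ship[2->3]=3 ship[1->2]=4 ship[0->1]=4 prod=4 -> inv=[4 5 12 8]
Step 4: demand=3,sold=3 ship[2->3]=3 ship[1->2]=4 ship[0->1]=4 prod=4 -> inv=[4 5 13 8]
Step 5: demand=3,sold=3 ship[2->3]=3 ship[1->2]=4 ship[0->1]=4 prod=4 -> inv=[4 5 14 8]
Step 6: demand=3,sold=3 ship[2->3]=3 ship[1->2]=4 ship[0->1]=4 prod=4 -> inv=[4 5 15 8]
Step 7: demand=3,sold=3 ship[2->3]=3 ship[1->2]=4 ship[0->1]=4 prod=4 -> inv=[4 5 16 8]
Step 8: demand=3,sold=3 ship[2->3]=3 ship[1->2]=4 ship[0->1]=4 prod=4 -> inv=[4 5 17 8]

4 5 17 8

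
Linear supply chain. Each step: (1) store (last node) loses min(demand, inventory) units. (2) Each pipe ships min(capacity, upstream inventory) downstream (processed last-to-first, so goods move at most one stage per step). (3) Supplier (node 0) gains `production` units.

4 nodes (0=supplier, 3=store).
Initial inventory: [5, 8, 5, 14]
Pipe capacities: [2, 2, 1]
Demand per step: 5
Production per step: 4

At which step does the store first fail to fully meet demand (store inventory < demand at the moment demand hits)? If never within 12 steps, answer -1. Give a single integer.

Step 1: demand=5,sold=5 ship[2->3]=1 ship[1->2]=2 ship[0->1]=2 prod=4 -> [7 8 6 10]
Step 2: demand=5,sold=5 ship[2->3]=1 ship[1->2]=2 ship[0->1]=2 prod=4 -> [9 8 7 6]
Step 3: demand=5,sold=5 ship[2->3]=1 ship[1->2]=2 ship[0->1]=2 prod=4 -> [11 8 8 2]
Step 4: demand=5,sold=2 ship[2->3]=1 ship[1->2]=2 ship[0->1]=2 prod=4 -> [13 8 9 1]
Step 5: demand=5,sold=1 ship[2->3]=1 ship[1->2]=2 ship[0->1]=2 prod=4 -> [15 8 10 1]
Step 6: demand=5,sold=1 ship[2->3]=1 ship[1->2]=2 ship[0->1]=2 prod=4 -> [17 8 11 1]
Step 7: demand=5,sold=1 ship[2->3]=1 ship[1->2]=2 ship[0->1]=2 prod=4 -> [19 8 12 1]
Step 8: demand=5,sold=1 ship[2->3]=1 ship[1->2]=2 ship[0->1]=2 prod=4 -> [21 8 13 1]
Step 9: demand=5,sold=1 ship[2->3]=1 ship[1->2]=2 ship[0->1]=2 prod=4 -> [23 8 14 1]
Step 10: demand=5,sold=1 ship[2->3]=1 ship[1->2]=2 ship[0->1]=2 prod=4 -> [25 8 15 1]
Step 11: demand=5,sold=1 ship[2->3]=1 ship[1->2]=2 ship[0->1]=2 prod=4 -> [27 8 16 1]
Step 12: demand=5,sold=1 ship[2->3]=1 ship[1->2]=2 ship[0->1]=2 prod=4 -> [29 8 17 1]
First stockout at step 4

4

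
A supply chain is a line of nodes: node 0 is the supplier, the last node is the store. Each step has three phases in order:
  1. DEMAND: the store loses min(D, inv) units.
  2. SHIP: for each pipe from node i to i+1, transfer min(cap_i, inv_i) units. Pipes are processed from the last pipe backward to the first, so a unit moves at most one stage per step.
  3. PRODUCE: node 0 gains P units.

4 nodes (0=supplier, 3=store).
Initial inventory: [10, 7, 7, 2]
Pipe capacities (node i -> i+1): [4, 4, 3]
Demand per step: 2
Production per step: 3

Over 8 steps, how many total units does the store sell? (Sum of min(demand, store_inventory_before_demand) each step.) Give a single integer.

Answer: 16

Derivation:
Step 1: sold=2 (running total=2) -> [9 7 8 3]
Step 2: sold=2 (running total=4) -> [8 7 9 4]
Step 3: sold=2 (running total=6) -> [7 7 10 5]
Step 4: sold=2 (running total=8) -> [6 7 11 6]
Step 5: sold=2 (running total=10) -> [5 7 12 7]
Step 6: sold=2 (running total=12) -> [4 7 13 8]
Step 7: sold=2 (running total=14) -> [3 7 14 9]
Step 8: sold=2 (running total=16) -> [3 6 15 10]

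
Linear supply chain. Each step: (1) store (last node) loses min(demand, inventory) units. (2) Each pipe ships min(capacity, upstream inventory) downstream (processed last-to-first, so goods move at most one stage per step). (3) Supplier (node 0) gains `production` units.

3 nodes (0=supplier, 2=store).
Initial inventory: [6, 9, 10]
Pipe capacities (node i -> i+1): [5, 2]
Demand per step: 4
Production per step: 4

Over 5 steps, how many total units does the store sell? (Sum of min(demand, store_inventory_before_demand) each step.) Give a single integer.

Step 1: sold=4 (running total=4) -> [5 12 8]
Step 2: sold=4 (running total=8) -> [4 15 6]
Step 3: sold=4 (running total=12) -> [4 17 4]
Step 4: sold=4 (running total=16) -> [4 19 2]
Step 5: sold=2 (running total=18) -> [4 21 2]

Answer: 18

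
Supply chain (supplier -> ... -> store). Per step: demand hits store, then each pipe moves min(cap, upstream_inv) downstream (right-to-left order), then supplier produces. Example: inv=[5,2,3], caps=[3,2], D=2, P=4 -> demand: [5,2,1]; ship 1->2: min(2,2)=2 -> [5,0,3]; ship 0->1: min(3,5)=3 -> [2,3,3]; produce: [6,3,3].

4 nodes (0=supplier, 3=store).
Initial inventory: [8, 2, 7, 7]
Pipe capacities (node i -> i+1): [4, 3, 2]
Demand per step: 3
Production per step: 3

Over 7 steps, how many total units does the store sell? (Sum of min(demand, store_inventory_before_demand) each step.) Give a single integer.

Answer: 19

Derivation:
Step 1: sold=3 (running total=3) -> [7 4 7 6]
Step 2: sold=3 (running total=6) -> [6 5 8 5]
Step 3: sold=3 (running total=9) -> [5 6 9 4]
Step 4: sold=3 (running total=12) -> [4 7 10 3]
Step 5: sold=3 (running total=15) -> [3 8 11 2]
Step 6: sold=2 (running total=17) -> [3 8 12 2]
Step 7: sold=2 (running total=19) -> [3 8 13 2]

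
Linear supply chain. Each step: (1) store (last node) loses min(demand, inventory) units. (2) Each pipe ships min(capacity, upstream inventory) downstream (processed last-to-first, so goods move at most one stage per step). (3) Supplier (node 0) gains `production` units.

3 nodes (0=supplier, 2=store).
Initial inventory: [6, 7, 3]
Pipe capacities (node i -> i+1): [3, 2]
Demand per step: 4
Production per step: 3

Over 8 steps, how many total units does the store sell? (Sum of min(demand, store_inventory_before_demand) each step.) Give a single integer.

Answer: 17

Derivation:
Step 1: sold=3 (running total=3) -> [6 8 2]
Step 2: sold=2 (running total=5) -> [6 9 2]
Step 3: sold=2 (running total=7) -> [6 10 2]
Step 4: sold=2 (running total=9) -> [6 11 2]
Step 5: sold=2 (running total=11) -> [6 12 2]
Step 6: sold=2 (running total=13) -> [6 13 2]
Step 7: sold=2 (running total=15) -> [6 14 2]
Step 8: sold=2 (running total=17) -> [6 15 2]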